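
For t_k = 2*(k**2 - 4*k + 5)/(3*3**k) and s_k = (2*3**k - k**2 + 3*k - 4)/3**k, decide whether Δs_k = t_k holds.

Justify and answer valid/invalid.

s_(k+1) = (6*3**k - k**2 + k - 2)/(3*3**k)
s_(k+1) − s_k = 2*(k**2 - 4*k + 5)/(3*3**k)
(s_(k+1) − s_k) − t_k = 0

Valid: the claim telescopes to t_k.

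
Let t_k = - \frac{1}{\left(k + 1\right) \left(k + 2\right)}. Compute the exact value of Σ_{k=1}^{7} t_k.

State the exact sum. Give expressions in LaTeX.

Σ = -7/18

Ratio r(k) = (k + 1)/(k + 3).
So A=k + 1 and B=k + 3, with C=1.
f must satisfy (k + 1)·f(k+1) − (k + 2)·f(k) = 1.
d = 1 from the (1,1,0) case.
A polynomial solution: f(k) = k.
Get s_k = R·t_k = -k/(k + 1) with R(k) = B(k−1)f(k)/C(k) = k*(k + 2).
Verify: -1/(k**2 + 3*k + 2) matches t_k.
Sum = s_(8) − s_(1); s_(8) = -8/9, s_(1) = -1/2 ⇒ -7/18.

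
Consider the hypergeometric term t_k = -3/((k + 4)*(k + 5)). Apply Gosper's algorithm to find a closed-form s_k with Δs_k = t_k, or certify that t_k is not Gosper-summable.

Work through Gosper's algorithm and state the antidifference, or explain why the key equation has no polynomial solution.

s_k = -3*k/(4*k + 16)

The ratio is (k + 4)/(k + 6).
Normal form (A,B,C) = (k + 4, k + 6, 1).
Key eq: (k + 4)·f(k+1) = (k + 5)·f(k) + (1).
Degrees (1,1,0) ⇒ d ≤ 1.
Solving with deg f ≤ 1: f(k) = k/4.
Get s_k = R·t_k = -3*k/(4*k + 16) with R(k) = B(k−1)f(k)/C(k) = k*(k + 5)/4.
Verify: -3/(k**2 + 9*k + 20) matches t_k.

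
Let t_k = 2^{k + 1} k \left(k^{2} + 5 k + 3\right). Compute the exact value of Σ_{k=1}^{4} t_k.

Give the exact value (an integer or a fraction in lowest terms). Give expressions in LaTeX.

Ratio r(k) = 2*(k + 1)*(5*k + (k + 1)**2 + 8)/(k*(k**2 + 5*k + 3)).
Gosper form: A/B · C(k+1)/C(k) with A=2, B=1, C=k**3 + 5*k**2 + 3*k.
Key eq: (2)·f(k+1) = (1)·f(k) + (k**3 + 5*k**2 + 3*k).
deg f ≤ 3 (via 0,0,3).
Coefficient equations give f(k) = k**3 - k**2 + k - 2.
So s_k = (B(k−1)f/C)·t_k = ((k**3 - k**2 + k - 2)/(k*(k**2 + 5*k + 3)))·t_k = 2**(k + 1)*(k**3 - k**2 + k - 2).
Verify: 2**(k + 1)*k*(k**2 + 5*k + 3) matches t_k.
Sum = s_(5) − s_(1); s_(5) = 6592, s_(1) = -4 ⇒ 6596.

Σ = 6596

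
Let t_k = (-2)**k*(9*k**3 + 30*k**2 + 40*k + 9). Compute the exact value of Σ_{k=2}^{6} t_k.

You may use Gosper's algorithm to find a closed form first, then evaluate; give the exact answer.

r(k) = 2*(-9*k**3 - 57*k**2 - 127*k - 88)/(9*k**3 + 30*k**2 + 40*k + 9) after simplifying.
Normal form (A,B,C) = (-2, 1, k**3 + 10*k**2/3 + 40*k/9 + 1).
Key eq: (-2)·f(k+1) = (1)·f(k) + (k**3 + 10*k**2/3 + 40*k/9 + 1).
deg f ≤ 3 (via 0,0,3).
Coefficient equations give f(k) = -(3*k**3 + 4*k**2 + 2*k - 3)/9.
Certificate R = B(k−1)f/C = -(3*k**3 + 4*k**2 + 2*k - 3)/(9*k**3 + 30*k**2 + 40*k + 9) gives s_k = (-2)**k*(-3*k**3 - 4*k**2 - 2*k + 3).
Verify: (-2)**k*(9*k**3 + 30*k**2 + 40*k + 9) matches t_k.
Telescoping: Σ = s_(7) − s_(2) = 158208 − (-164) = 158372.

Σ = 158372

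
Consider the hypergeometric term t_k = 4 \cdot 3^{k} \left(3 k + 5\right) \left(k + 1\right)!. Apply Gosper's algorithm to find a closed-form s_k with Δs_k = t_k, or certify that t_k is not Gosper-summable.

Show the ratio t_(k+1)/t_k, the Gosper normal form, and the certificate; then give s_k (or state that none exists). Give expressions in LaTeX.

s_k = 4 \cdot 3^{k} \left(k + 1\right)!

r(k) = 3*(k + 2)*(3*k + 8)/(3*k + 5) after simplifying.
So A=3*k + 6 and B=1, with C=k + 5/3.
Need (3*k + 6)·f(k+1) − (1)·f(k) = k + 5/3.
From deg A=1, deg B=0, deg C=1: d=0.
Solving with deg f ≤ 0: f(k) = 1/3.
Get s_k = R·t_k = 4*3**k*factorial(k + 1) with R(k) = B(k−1)f(k)/C(k) = 1/(3*k + 5).
Δs = 4*3**k*(3*k + 5)*factorial(k + 1), as required.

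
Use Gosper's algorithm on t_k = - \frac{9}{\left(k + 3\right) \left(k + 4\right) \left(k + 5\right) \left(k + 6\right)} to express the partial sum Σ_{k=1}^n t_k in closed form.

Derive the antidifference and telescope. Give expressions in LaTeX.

S(n) = \frac{n \left(- n^{2} - 15 n - 74\right)}{40 \left(n^{3} + 15 n^{2} + 74 n + 120\right)}

The ratio is (k + 3)/(k + 7).
Gosper form: A/B · C(k+1)/C(k) with A=k + 3, B=k + 7, C=1.
f must satisfy (k + 3)·f(k+1) − (k + 6)·f(k) = 1.
Bound: deg f ≤ 3.
Coefficient equations give f(k) = k*(k**2 + 12*k + 47)/180.
Get s_k = R·t_k = k*(-k**2 - 12*k - 47)/(20*(k + 3)*(k + 4)*(k + 5)) with R(k) = B(k−1)f(k)/C(k) = k*(k + 6)*(k**2 + 12*k + 47)/180.
Check: Δs_k = -9/(k**4 + 18*k**3 + 119*k**2 + 342*k + 360). ✓
Telescope: S(n) = s_(n+1) − s_(1) = (-n**3 - 15*n**2 - 74*n - 60)/(20*(n**3 + 15*n**2 + 74*n + 120)) − (-1/40) = n*(-n**2 - 15*n - 74)/(40*(n**3 + 15*n**2 + 74*n + 120)).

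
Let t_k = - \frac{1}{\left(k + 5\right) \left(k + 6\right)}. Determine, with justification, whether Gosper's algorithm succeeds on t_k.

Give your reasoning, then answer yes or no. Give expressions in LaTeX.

The ratio is (k + 5)/(k + 7).
Take A(k)=k + 5, B(k)=k + 7, C(k)=1.
Key eq: (k + 5)·f(k+1) = (k + 6)·f(k) + (1).
d = 1 from the (1,1,0) case.
A polynomial solution: f(k) = k/5.
R(k) = B(k−1)·f(k)/C(k) = k*(k + 6)/5; s_k = R·t_k = -k/(5*k + 25).
Verify: -1/(k**2 + 11*k + 30) matches t_k.

Yes. s_k = - \frac{k}{5 k + 25}.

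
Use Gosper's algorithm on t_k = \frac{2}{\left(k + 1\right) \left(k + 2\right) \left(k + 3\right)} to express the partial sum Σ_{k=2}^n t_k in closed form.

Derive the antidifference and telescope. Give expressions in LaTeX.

S(n) = \frac{n^{2} + 5 n - 6}{12 \left(n^{2} + 5 n + 6\right)}

The ratio is (k + 1)/(k + 4).
Take A(k)=k + 1, B(k)=k + 4, C(k)=1.
f must satisfy (k + 1)·f(k+1) − (k + 3)·f(k) = 1.
deg f ≤ 2 (via 1,1,0).
Match coefficients ⇒ f(k) = k*(k + 3)/4.
R(k) = B(k−1)·f(k)/C(k) = k*(k + 3)**2/4; s_k = R·t_k = k*(k + 3)/(2*(k + 1)*(k + 2)).
s_(k+1) − s_k = 2/(k**3 + 6*k**2 + 11*k + 6) = t_k.
Evaluate: s_(n+1) = (n**2 + 5*n + 4)/(2*(n**2 + 5*n + 6)); subtract s_(2) = 5/12 ⇒ S(n) = (n**2 + 5*n - 6)/(12*(n**2 + 5*n + 6)).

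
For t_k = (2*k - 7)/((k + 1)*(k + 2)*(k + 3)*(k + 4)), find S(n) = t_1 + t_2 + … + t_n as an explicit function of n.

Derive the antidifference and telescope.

Step 1: r(k) = (k + 1)*(2*k - 5)/((k + 5)*(2*k - 7)).
Normal form (A,B,C) = (k + 1, k + 5, k - 7/2).
Set up (k + 1)·f(k+1) − (k + 4)·f(k) − (k - 7/2) = 0.
d = 3 from the (1,1,1) case.
Match coefficients ⇒ f(k) = -k*(k**2 + 6*k + 14)/6.
Certificate R = B(k−1)f/C = -k*(k + 4)*(k**2 + 6*k + 14)/(3*(2*k - 7)) gives s_k = k*(-k**2 - 6*k - 14)/(3*(k + 1)*(k + 2)*(k + 3)).
s_(k+1) − s_k = (2*k - 7)/(k**4 + 10*k**3 + 35*k**2 + 50*k + 24) = t_k.
Σ_(k=1)^n t_k = s_(n+1) − s_(1) = ((-n**3 - 9*n**2 - 29*n - 21)/(3*(n**3 + 9*n**2 + 26*n + 24))) − (-7/24), i.e. n*(-n**2 - 9*n - 50)/(24*(n**3 + 9*n**2 + 26*n + 24)).

S(n) = n*(-n**2 - 9*n - 50)/(24*(n**3 + 9*n**2 + 26*n + 24))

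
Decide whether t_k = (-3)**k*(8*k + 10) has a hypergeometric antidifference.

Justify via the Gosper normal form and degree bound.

t_(k+1)/t_k = 3*(-4*k - 9)/(4*k + 5).
Normal form (A,B,C) = (-3, 1, k + 5/4).
f must satisfy (-3)·f(k+1) − (1)·f(k) = k + 5/4.
Bound: deg f ≤ 1.
A polynomial solution: f(k) = -(2*k + 1)/8.
Certificate R = B(k−1)f/C = -(2*k + 1)/(2*(4*k + 5)) gives s_k = (-3)**k*(-2*k - 1).
Verify: (-3)**k*(8*k + 10) matches t_k.

Yes. s_k = (-3)**k*(-2*k - 1).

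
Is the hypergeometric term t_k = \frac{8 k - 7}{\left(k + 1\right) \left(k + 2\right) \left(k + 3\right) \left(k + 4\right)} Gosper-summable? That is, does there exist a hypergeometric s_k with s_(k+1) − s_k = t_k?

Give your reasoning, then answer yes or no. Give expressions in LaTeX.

Compute t_(k+1)/t_k: get (k + 1)*(8*k + 1)/((k + 5)*(8*k - 7)).
Normal form (A,B,C) = (k + 1, k + 5, k - 7/8).
Solve (k + 1)·f(k+1) − (k + 4)·f(k) = k - 7/8.
From deg A=1, deg B=1, deg C=1: d=3.
Solving with deg f ≤ 3: f(k) = -k*(k**2 + 6*k + 35)/48.
Get s_k = R·t_k = k*(-k**2 - 6*k - 35)/(6*(k + 1)*(k + 2)*(k + 3)) with R(k) = B(k−1)f(k)/C(k) = -k*(k + 4)*(k**2 + 6*k + 35)/(6*(8*k - 7)).
Δs = (8*k - 7)/(k**4 + 10*k**3 + 35*k**2 + 50*k + 24), as required.

Yes. s_k = \frac{k \left(- k^{2} - 6 k - 35\right)}{6 \left(k + 1\right) \left(k + 2\right) \left(k + 3\right)}.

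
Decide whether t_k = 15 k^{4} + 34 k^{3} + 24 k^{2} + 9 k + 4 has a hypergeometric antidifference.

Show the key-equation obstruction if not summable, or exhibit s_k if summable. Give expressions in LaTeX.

Yes. s_k = k \left(3 k^{4} + k^{3} - 4 k^{2} + k + 3\right).

Step 1: r(k) = (15*k**4 + 94*k**3 + 216*k**2 + 219*k + 86)/(15*k**4 + 34*k**3 + 24*k**2 + 9*k + 4).
Gosper form: A/B · C(k+1)/C(k) with A=1, B=1, C=k**4 + 34*k**3/15 + 8*k**2/5 + 3*k/5 + 4/15.
Set up (1)·f(k+1) − (1)·f(k) − (k**4 + 34*k**3/15 + 8*k**2/5 + 3*k/5 + 4/15) = 0.
From deg A=0, deg B=0, deg C=4: d=5.
Coefficient equations give f(k) = k*(k + 1)**2*(3*k**2 - 5*k + 3)/15.
Get s_k = R·t_k = k*(3*k**4 + k**3 - 4*k**2 + k + 3) with R(k) = B(k−1)f(k)/C(k) = k*(k + 1)*(3*k**2 - 5*k + 3)/(15*k**3 + 19*k**2 + 5*k + 4).
s_(k+1) − s_k = 15*k**4 + 34*k**3 + 24*k**2 + 9*k + 4 = t_k.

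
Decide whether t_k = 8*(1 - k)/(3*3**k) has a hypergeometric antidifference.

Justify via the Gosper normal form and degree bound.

Yes. s_k = 2*(2*k - 1)/3**k.

Step 1: r(k) = k/(3*(k - 1)).
A = 1/3, B = 1, C = k - 1.
Solve (1/3)·f(k+1) − (1)·f(k) = k - 1.
d = 1 from the (0,0,1) case.
Solving with deg f ≤ 1: f(k) = -3*(2*k - 1)/4.
R(k) = B(k−1)·f(k)/C(k) = -3*(2*k - 1)/(4*(k - 1)); s_k = R·t_k = 2*(2*k - 1)/3**k.
Δs = 8*(1 - k)/(3*3**k), as required.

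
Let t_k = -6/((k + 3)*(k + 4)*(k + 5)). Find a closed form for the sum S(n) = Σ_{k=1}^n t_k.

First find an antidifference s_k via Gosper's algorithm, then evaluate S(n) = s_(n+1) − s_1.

S(n) = 3*n*(-n - 9)/(20*(n**2 + 9*n + 20))

Compute t_(k+1)/t_k: get (k + 3)/(k + 6).
Factor: A=k + 3; B=k + 6; C=1.
Need (k + 3)·f(k+1) − (k + 5)·f(k) = 1.
Bound: deg f ≤ 2.
A polynomial solution: f(k) = k*(k + 7)/24.
Get s_k = R·t_k = k*(-k - 7)/(4*(k + 3)*(k + 4)) with R(k) = B(k−1)f(k)/C(k) = k*(k + 5)*(k + 7)/24.
Verify: -6/(k**3 + 12*k**2 + 47*k + 60) matches t_k.
s_(n+1) = (-n**2 - 9*n - 8)/(4*(n**2 + 9*n + 20)) and s_(1) = -1/10, so S(n) = 3*n*(-n - 9)/(20*(n**2 + 9*n + 20)).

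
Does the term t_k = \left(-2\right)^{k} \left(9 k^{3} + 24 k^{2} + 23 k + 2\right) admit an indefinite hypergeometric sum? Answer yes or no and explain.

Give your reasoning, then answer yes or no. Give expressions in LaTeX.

Compute t_(k+1)/t_k: get 2*(-9*k**3 - 51*k**2 - 98*k - 58)/(9*k**3 + 24*k**2 + 23*k + 2).
Normal form (A,B,C) = (-2, 1, k**3 + 8*k**2/3 + 23*k/9 + 2/9).
Set up (-2)·f(k+1) − (1)·f(k) − (k**3 + 8*k**2/3 + 23*k/9 + 2/9) = 0.
From deg A=0, deg B=0, deg C=3: d=3.
Solve for f: f(k) = -(3*k**3 + 2*k**2 - k - 2)/9 (degree 3 ≤ 3).
R(k) = B(k−1)·f(k)/C(k) = -(3*k**3 + 2*k**2 - k - 2)/(9*k**3 + 24*k**2 + 23*k + 2); s_k = R·t_k = (-2)**k*(-3*k**3 - 2*k**2 + k + 2).
Δs = (-2)**k*(9*k**3 + 24*k**2 + 23*k + 2), as required.

Yes. s_k = \left(-2\right)^{k} \left(- 3 k^{3} - 2 k^{2} + k + 2\right).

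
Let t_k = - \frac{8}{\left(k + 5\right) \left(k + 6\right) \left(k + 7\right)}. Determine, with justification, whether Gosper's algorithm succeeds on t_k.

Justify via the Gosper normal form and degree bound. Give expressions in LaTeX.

The ratio is (k + 5)/(k + 8).
So A=k + 5 and B=k + 8, with C=1.
Key eq: (k + 5)·f(k+1) = (k + 7)·f(k) + (1).
Degrees (1,1,0) ⇒ d ≤ 2.
Coefficient equations give f(k) = k*(k + 11)/60.
So s_k = (B(k−1)f/C)·t_k = (k*(k + 7)*(k + 11)/60)·t_k = 2*k*(-k - 11)/(15*(k + 5)*(k + 6)).
Δs = -8/(k**3 + 18*k**2 + 107*k + 210), as required.

Yes. s_k = \frac{2 k \left(- k - 11\right)}{15 \left(k + 5\right) \left(k + 6\right)}.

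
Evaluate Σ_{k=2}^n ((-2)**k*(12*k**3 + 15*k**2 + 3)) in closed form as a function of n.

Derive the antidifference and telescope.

Ratio r(k) = 2*(-4*(k + 1)**3 - 5*(k + 1)**2 - 1)/(4*k**3 + 5*k**2 + 1).
Factor: A=-2; B=1; C=k**3 + 5*k**2/4 + 1/4.
Set up (-2)·f(k+1) − (1)·f(k) − (k**3 + 5*k**2/4 + 1/4) = 0.
deg f ≤ 3 (via 0,0,3).
Solve for f: f(k) = -(k - 1)*(k + 1)*(4*k - 3)/12 (degree 3 ≤ 3).
R(k) = B(k−1)·f(k)/C(k) = -(k - 1)*(k + 1)*(4*k - 3)/(3*(4*k**3 + 5*k**2 + 1)); s_k = R·t_k = (-2)**k*(-4*k**3 + 3*k**2 + 4*k - 3).
Δs = (-2)**k*(12*k**3 + 15*k**2 + 3), as required.
Σ_(k=2)^n t_k = s_(n+1) − s_(2) = (2*(-2)**n*n*(4*n**2 + 9*n + 2)) − (-60), i.e. 8*(-2)**n*n**3 + 18*(-2)**n*n**2 + 4*(-2)**n*n + 60.

S(n) = 8*(-2)**n*n**3 + 18*(-2)**n*n**2 + 4*(-2)**n*n + 60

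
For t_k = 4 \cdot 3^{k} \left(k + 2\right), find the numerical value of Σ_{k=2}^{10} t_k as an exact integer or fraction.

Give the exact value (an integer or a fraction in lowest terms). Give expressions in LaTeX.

Σ = 4074336

Ratio r(k) = 3*(k + 3)/(k + 2).
A = 3, B = 1, C = k + 2.
f must satisfy (3)·f(k+1) − (1)·f(k) = k + 2.
d = 1 from the (0,0,1) case.
Solving with deg f ≤ 1: f(k) = (2*k + 1)/4.
R(k) = B(k−1)·f(k)/C(k) = (2*k + 1)/(4*(k + 2)); s_k = R·t_k = 3**k*(2*k + 1).
s_(k+1) − s_k = 4*3**k*(k + 2) = t_k.
Telescoping: Σ = s_(11) − s_(2) = 4074381 − (45) = 4074336.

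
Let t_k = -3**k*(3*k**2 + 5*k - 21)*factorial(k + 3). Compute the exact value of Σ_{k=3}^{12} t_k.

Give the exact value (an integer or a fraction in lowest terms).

Σ = -333576851426058240000

Ratio r(k) = 3*(3*k**3 + 23*k**2 + 31*k - 52)/(3*k**2 + 5*k - 21).
Factor: A=3*k + 12; B=1; C=k**2 + 5*k/3 - 7.
Need (3*k + 12)·f(k+1) − (1)·f(k) = k**2 + 5*k/3 - 7.
From deg A=1, deg B=0, deg C=2: d=1.
Solving with deg f ≤ 1: f(k) = (k - 3)/3.
So s_k = (B(k−1)f/C)·t_k = ((k - 3)/(3*k**2 + 5*k - 21))·t_k = -3**k*(k - 3)*factorial(k + 3).
Verify: -3**k*(3*k**2 + 5*k - 21)*factorial(k + 3) matches t_k.
Sum = s_(13) − s_(3); s_(13) = -333576851426058240000, s_(3) = 0 ⇒ -333576851426058240000.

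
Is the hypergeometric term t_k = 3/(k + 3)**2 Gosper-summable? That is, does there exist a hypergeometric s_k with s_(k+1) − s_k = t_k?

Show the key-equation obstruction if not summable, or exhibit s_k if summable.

Step 1: r(k) = (k + 3)**2/(k + 4)**2.
Factor: A=k**2 + 6*k + 9; B=k**2 + 8*k + 16; C=1.
Key eq: (k**2 + 6*k + 9)·f(k+1) = (k**2 + 6*k + 9)·f(k) + (1).
From deg A=2, deg B=2, deg C=0: d=0.
f = c0 ⇒ A·f(k+1) − B(k−1)·f(k) − C = -1. The system {-1 = 0} is inconsistent; no antidifference.

No — the linear system for f has no solution.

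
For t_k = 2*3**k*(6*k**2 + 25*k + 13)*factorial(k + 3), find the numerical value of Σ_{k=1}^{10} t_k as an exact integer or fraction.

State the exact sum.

Σ = 648621655550668656

Ratio r(k) = 3*(6*k**3 + 61*k**2 + 192*k + 176)/(6*k**2 + 25*k + 13).
Factor: A=3*k + 12; B=1; C=k**2 + 25*k/6 + 13/6.
Key eq: (3*k + 12)·f(k+1) = (1)·f(k) + (k**2 + 25*k/6 + 13/6).
Bound: deg f ≤ 1.
Coefficient equations give f(k) = (2*k - 1)/6.
So s_k = (B(k−1)f/C)·t_k = ((2*k - 1)/(6*k**2 + 25*k + 13))·t_k = 2*3**k*(2*k - 1)*factorial(k + 3).
Check: Δs_k = 2*3**k*(6*k**2 + 25*k + 13)*factorial(k + 3). ✓
Telescoping: Σ = s_(11) − s_(1) = 648621655550668800 − (144) = 648621655550668656.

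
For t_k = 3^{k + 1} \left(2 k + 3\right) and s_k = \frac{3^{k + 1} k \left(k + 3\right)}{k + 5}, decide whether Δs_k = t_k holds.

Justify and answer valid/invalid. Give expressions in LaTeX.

Invalid: residual \frac{3^{k + 1} \left(- 4 k^{2} - 24 k - 30\right)}{k^{2} + 11 k + 30} ≠ 0.

s_(k+1) = 3**(k + 2)*(k + 1)*(k + 4)/(k + 6)
s_(k+1) − s_k = 3**(k + 1)*(2*k**3 + 21*k**2 + 69*k + 60)/(k**2 + 11*k + 30)
(s_(k+1) − s_k) − t_k = 3**(k + 1)*(-4*k**2 - 24*k - 30)/(k**2 + 11*k + 30)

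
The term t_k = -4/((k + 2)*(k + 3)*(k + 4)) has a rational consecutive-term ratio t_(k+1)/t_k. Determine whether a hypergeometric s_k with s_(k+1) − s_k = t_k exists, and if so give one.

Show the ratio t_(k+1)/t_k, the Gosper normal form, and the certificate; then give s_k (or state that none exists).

s_k = k*(-k - 5)/(3*(k + 2)*(k + 3))

r(k) = (k + 2)/(k + 5) after simplifying.
Gosper form: A/B · C(k+1)/C(k) with A=k + 2, B=k + 5, C=1.
Need (k + 2)·f(k+1) − (k + 4)·f(k) = 1.
Degrees (1,1,0) ⇒ d ≤ 2.
A polynomial solution: f(k) = k*(k + 5)/12.
Get s_k = R·t_k = k*(-k - 5)/(3*(k + 2)*(k + 3)) with R(k) = B(k−1)f(k)/C(k) = k*(k + 4)*(k + 5)/12.
Δs = -4/(k**3 + 9*k**2 + 26*k + 24), as required.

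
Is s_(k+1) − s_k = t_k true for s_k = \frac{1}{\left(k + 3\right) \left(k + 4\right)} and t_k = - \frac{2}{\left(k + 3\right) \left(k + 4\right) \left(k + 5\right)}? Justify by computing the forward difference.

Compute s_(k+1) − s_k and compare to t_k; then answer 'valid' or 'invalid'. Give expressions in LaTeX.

valid (s_(k+1) − s_k reduces to t_k)

s_(k+1) = 1/((k + 4)*(k + 5))
s_(k+1) − s_k = -2/(k**3 + 12*k**2 + 47*k + 60)
(s_(k+1) − s_k) − t_k = 0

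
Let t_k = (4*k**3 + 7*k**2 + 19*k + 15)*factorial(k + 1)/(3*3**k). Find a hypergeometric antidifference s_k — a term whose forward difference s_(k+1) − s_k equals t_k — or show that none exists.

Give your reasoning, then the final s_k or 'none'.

Ratio r(k) = (4*k**4 + 27*k**3 + 83*k**2 + 135*k + 90)/(3*(4*k**3 + 7*k**2 + 19*k + 15)).
Normal form (A,B,C) = (k/3 + 2/3, 1, k**3 + 7*k**2/4 + 19*k/4 + 15/4).
f must satisfy (k/3 + 2/3)·f(k+1) − (1)·f(k) = k**3 + 7*k**2/4 + 19*k/4 + 15/4.
From deg A=1, deg B=0, deg C=3: d=2.
A polynomial solution: f(k) = 3*(k + 1)*(4*k - 1)/4.
Get s_k = R·t_k = (k + 1)*(4*k - 1)*factorial(k + 1)/3**k with R(k) = B(k−1)f(k)/C(k) = 3*(k + 1)*(4*k - 1)/(4*k**3 + 7*k**2 + 19*k + 15).
Check: Δs_k = (4*k**3 + 7*k**2 + 19*k + 15)*factorial(k + 1)/(3*3**k). ✓

s_k = (k + 1)*(4*k - 1)*factorial(k + 1)/3**k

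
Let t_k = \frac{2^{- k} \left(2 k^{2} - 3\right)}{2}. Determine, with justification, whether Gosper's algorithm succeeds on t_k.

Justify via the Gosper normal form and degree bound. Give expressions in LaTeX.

r(k) = (2*(k + 1)**2 - 3)/(2*(2*k**2 - 3)) after simplifying.
Normal form (A,B,C) = (1/2, 1, k**2 - 3/2).
f must satisfy (1/2)·f(k+1) − (1)·f(k) = k**2 - 3/2.
From deg A=0, deg B=0, deg C=2: d=2.
Match coefficients ⇒ f(k) = -2*k**2 - 4*k - 3.
Certificate R = B(k−1)f/C = -2*(2*k**2 + 4*k + 3)/(2*k**2 - 3) gives s_k = (-2*k**2 - 4*k - 3)/2**k.
Verify: (2*k**2 - 3)/(2*2**k) matches t_k.

Yes. s_k = 2^{- k} \left(- 2 k^{2} - 4 k - 3\right).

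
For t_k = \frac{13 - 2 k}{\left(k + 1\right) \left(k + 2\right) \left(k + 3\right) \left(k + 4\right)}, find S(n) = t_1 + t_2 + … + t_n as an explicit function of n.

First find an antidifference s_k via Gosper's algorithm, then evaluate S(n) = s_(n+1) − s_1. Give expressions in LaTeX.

S(n) = \frac{n \left(n^{2} + 9 n + 34\right)}{8 \left(n^{3} + 9 n^{2} + 26 n + 24\right)}

Ratio r(k) = (k + 1)*(2*k - 11)/((k + 5)*(2*k - 13)).
Normal form (A,B,C) = (k + 1, k + 5, k - 13/2).
Need (k + 1)·f(k+1) − (k + 4)·f(k) = k - 13/2.
Degrees (1,1,1) ⇒ d ≤ 3.
Solve for f: f(k) = -k*(2*k**2 + 12*k + 25)/6 (degree 3 ≤ 3).
Get s_k = R·t_k = k*(2*k**2 + 12*k + 25)/(3*(k + 1)*(k + 2)*(k + 3)) with R(k) = B(k−1)f(k)/C(k) = -k*(k + 4)*(2*k**2 + 12*k + 25)/(3*(2*k - 13)).
Verify: (13 - 2*k)/(k**4 + 10*k**3 + 35*k**2 + 50*k + 24) matches t_k.
Σ_(k=1)^n t_k = s_(n+1) − s_(1) = ((2*n**3 + 18*n**2 + 55*n + 39)/(3*(n**3 + 9*n**2 + 26*n + 24))) − (13/24), i.e. n*(n**2 + 9*n + 34)/(8*(n**3 + 9*n**2 + 26*n + 24)).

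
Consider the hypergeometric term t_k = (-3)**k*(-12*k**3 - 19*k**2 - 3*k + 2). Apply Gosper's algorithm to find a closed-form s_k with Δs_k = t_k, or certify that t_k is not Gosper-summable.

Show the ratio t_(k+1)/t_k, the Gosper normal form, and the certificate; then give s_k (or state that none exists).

s_k = (-3)**k*(3*k**3 - 2*k**2 - 3*k + 1)

r(k) = 3*(-12*k**3 - 55*k**2 - 77*k - 32)/(12*k**3 + 19*k**2 + 3*k - 2) after simplifying.
Gosper form: A/B · C(k+1)/C(k) with A=-3, B=1, C=k**3 + 19*k**2/12 + k/4 - 1/6.
Need (-3)·f(k+1) − (1)·f(k) = k**3 + 19*k**2/12 + k/4 - 1/6.
deg f ≤ 3 (via 0,0,3).
Coefficient equations give f(k) = -(3*k**3 - 2*k**2 - 3*k + 1)/12.
Then R = B(k−1)f/C = -(3*k**3 - 2*k**2 - 3*k + 1)/(12*k**3 + 19*k**2 + 3*k - 2), so s_k = R(k)·t_k = (-3)**k*(3*k**3 - 2*k**2 - 3*k + 1).
s_(k+1) − s_k = (-3)**k*(-12*k**3 - 19*k**2 - 3*k + 2) = t_k.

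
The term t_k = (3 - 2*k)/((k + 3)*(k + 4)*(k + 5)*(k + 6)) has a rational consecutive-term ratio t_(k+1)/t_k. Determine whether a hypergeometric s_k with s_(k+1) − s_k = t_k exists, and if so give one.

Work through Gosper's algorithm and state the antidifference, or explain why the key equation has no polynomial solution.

s_k = k/((k + 3)*(k + 4)*(k + 5))

Compute t_(k+1)/t_k: get (k + 3)*(2*k - 1)/((k + 7)*(2*k - 3)).
Gosper form: A/B · C(k+1)/C(k) with A=k + 3, B=k + 7, C=k - 3/2.
Key eq: (k + 3)·f(k+1) = (k + 6)·f(k) + (k - 3/2).
d = 3 from the (1,1,1) case.
Coefficient equations give f(k) = -k/2.
Then R = B(k−1)f/C = -k*(k + 6)/(2*k - 3), so s_k = R(k)·t_k = k/((k + 3)*(k + 4)*(k + 5)).
Check: Δs_k = (3 - 2*k)/(k**4 + 18*k**3 + 119*k**2 + 342*k + 360). ✓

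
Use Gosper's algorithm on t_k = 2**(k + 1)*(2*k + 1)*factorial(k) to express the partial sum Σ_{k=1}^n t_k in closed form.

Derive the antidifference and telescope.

The ratio is 2*(k + 1)*(2*k + 3)/(2*k + 1).
So A=2*k + 2 and B=1, with C=k + 1/2.
f must satisfy (2*k + 2)·f(k+1) − (1)·f(k) = k + 1/2.
Degrees (1,0,1) ⇒ d ≤ 0.
Solve for f: f(k) = 1/2 (degree 0 ≤ 0).
So s_k = (B(k−1)f/C)·t_k = (1/(2*k + 1))·t_k = 2**(k + 1)*factorial(k).
Verify: 2**(k + 1)*(2*k + 1)*factorial(k) matches t_k.
Telescope: S(n) = s_(n+1) − s_(1) = 2**(n + 2)*factorial(n + 1) − (4) = 4*2**n*factorial(n + 1) - 4.

S(n) = 4*2**n*factorial(n + 1) - 4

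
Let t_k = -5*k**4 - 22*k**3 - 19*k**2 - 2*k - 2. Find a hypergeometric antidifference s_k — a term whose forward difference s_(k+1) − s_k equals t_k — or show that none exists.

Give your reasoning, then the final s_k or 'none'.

r(k) = (5*k**4 + 42*k**3 + 115*k**2 + 126*k + 50)/(5*k**4 + 22*k**3 + 19*k**2 + 2*k + 2) after simplifying.
So A=1 and B=1, with C=k**4 + 22*k**3/5 + 19*k**2/5 + 2*k/5 + 2/5.
Solve (1)·f(k+1) − (1)·f(k) = k**4 + 22*k**3/5 + 19*k**2/5 + 2*k/5 + 2/5.
Degrees (0,0,4) ⇒ d ≤ 5.
Solve for f: f(k) = k*(k**4 + 3*k**3 - 3*k**2 - 3*k + 4)/5 (degree 5 ≤ 5).
Get s_k = R·t_k = k*(-k**4 - 3*k**3 + 3*k**2 + 3*k - 4) with R(k) = B(k−1)f(k)/C(k) = k*(k**4 + 3*k**3 - 3*k**2 - 3*k + 4)/(5*k**4 + 22*k**3 + 19*k**2 + 2*k + 2).
Check: Δs_k = -5*k**4 - 22*k**3 - 19*k**2 - 2*k - 2. ✓

s_k = k*(-k**4 - 3*k**3 + 3*k**2 + 3*k - 4)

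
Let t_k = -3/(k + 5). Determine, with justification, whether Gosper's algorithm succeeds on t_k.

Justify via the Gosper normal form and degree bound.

r(k) = (k + 5)/(k + 6) after simplifying.
Take A(k)=k + 5, B(k)=k + 6, C(k)=1.
Key eq: (k + 5)·f(k+1) = (k + 5)·f(k) + (1).
deg f ≤ 0 (via 1,1,0).
f = c0 ⇒ A·f(k+1) − B(k−1)·f(k) − C = -1. The system {-1 = 0} is inconsistent; no antidifference.

No; the coefficient equations for f are inconsistent.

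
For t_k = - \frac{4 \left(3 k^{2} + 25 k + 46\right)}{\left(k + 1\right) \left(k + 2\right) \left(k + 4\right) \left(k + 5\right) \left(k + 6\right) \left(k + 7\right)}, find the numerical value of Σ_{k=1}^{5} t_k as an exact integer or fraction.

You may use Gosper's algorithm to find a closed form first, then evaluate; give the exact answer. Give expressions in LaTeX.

Σ = -11/210

r(k) = (k + 1)*(k + 4)*(25*k + 3*(k + 1)**2 + 71)/((k + 3)*(k + 8)*(3*k**2 + 25*k + 46)) after simplifying.
Gosper form: A/B · C(k+1)/C(k) with A=k + 1, B=k + 8, C=k**3 + 34*k**2/3 + 121*k/3 + 46.
Key eq: (k + 1)·f(k+1) = (k + 7)·f(k) + (k**3 + 34*k**2/3 + 121*k/3 + 46).
From deg A=1, deg B=1, deg C=3: d=6.
Match coefficients ⇒ f(k) = k*(k + 2)*(k + 3)*(k + 5)*(k**2 + 11*k + 34)/72.
R(k) = B(k−1)·f(k)/C(k) = k*(k + 2)*(k + 5)*(k + 7)*(k**2 + 11*k + 34)/(24*(3*k**2 + 25*k + 46)); s_k = R·t_k = k*(-k**2 - 11*k - 34)/(6*(k**3 + 11*k**2 + 34*k + 24)).
s_(k+1) − s_k = 4*(-3*k**2 - 25*k - 46)/(k**6 + 25*k**5 + 247*k**4 + 1219*k**3 + 3112*k**2 + 3796*k + 1680) = t_k.
Sum = s_(6) − s_(1); s_(6) = -17/105, s_(1) = -23/210 ⇒ -11/210.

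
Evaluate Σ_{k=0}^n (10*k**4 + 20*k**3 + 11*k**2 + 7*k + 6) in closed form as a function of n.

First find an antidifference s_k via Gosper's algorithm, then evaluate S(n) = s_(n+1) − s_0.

Step 1: r(k) = (10*k**4 + 60*k**3 + 131*k**2 + 129*k + 54)/(10*k**4 + 20*k**3 + 11*k**2 + 7*k + 6).
Normal form (A,B,C) = (1, 1, k**4 + 2*k**3 + 11*k**2/10 + 7*k/10 + 3/5).
Solve (1)·f(k+1) − (1)·f(k) = k**4 + 2*k**3 + 11*k**2/10 + 7*k/10 + 3/5.
From deg A=0, deg B=0, deg C=4: d=5.
A polynomial solution: f(k) = k*(k + 1)*(2*k**3 - 2*k**2 - k + 4)/10.
Certificate R = B(k−1)f/C = k*(2*k**3 - 2*k**2 - k + 4)/(10*k**3 + 10*k**2 + k + 6) gives s_k = k*(2*k**4 - 3*k**2 + 3*k + 4).
Verify: 10*k**4 + 20*k**3 + 11*k**2 + 7*k + 6 matches t_k.
Σ_(k=0)^n t_k = s_(n+1) − s_(0) = (2*n**5 + 10*n**4 + 17*n**3 + 14*n**2 + 11*n + 6) − (0), i.e. 2*n**5 + 10*n**4 + 17*n**3 + 14*n**2 + 11*n + 6.

S(n) = 2*n**5 + 10*n**4 + 17*n**3 + 14*n**2 + 11*n + 6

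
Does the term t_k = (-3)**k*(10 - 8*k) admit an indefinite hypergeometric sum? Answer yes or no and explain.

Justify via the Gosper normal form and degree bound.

Step 1: r(k) = 3*(1 - 4*k)/(4*k - 5).
A = -3, B = 1, C = k - 5/4.
Solve (-3)·f(k+1) − (1)·f(k) = k - 5/4.
Degrees (0,0,1) ⇒ d ≤ 1.
Solving with deg f ≤ 1: f(k) = -(k - 2)/4.
Then R = B(k−1)f/C = -(k - 2)/(4*k - 5), so s_k = R(k)·t_k = 2*(-3)**k*(k - 2).
s_(k+1) − s_k = (-3)**k*(10 - 8*k) = t_k.

Yes. s_k = 2*(-3)**k*(k - 2).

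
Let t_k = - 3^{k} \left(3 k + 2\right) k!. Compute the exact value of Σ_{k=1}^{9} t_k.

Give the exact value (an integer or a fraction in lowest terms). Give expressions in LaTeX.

Ratio r(k) = 3*(k + 1)*(3*k + 5)/(3*k + 2).
Gosper form: A/B · C(k+1)/C(k) with A=3*k + 3, B=1, C=k + 2/3.
Need (3*k + 3)·f(k+1) − (1)·f(k) = k + 2/3.
From deg A=1, deg B=0, deg C=1: d=0.
Match coefficients ⇒ f(k) = 1/3.
Certificate R = B(k−1)f/C = 1/(3*k + 2) gives s_k = -3**k*factorial(k).
s_(k+1) − s_k = -3**k*(3*k + 2)*factorial(k) = t_k.
Sum = s_(10) − s_(1); s_(10) = -214277011200, s_(1) = -3 ⇒ -214277011197.

Σ = -214277011197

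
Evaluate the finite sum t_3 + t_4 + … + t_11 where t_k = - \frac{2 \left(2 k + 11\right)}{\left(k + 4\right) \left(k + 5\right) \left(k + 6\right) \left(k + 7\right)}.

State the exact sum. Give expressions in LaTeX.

Σ = -25/1008

Step 1: r(k) = (k + 4)*(2*k + 13)/((k + 8)*(2*k + 11)).
Factor: A=k + 4; B=k + 8; C=k + 11/2.
Solve (k + 4)·f(k+1) − (k + 7)·f(k) = k + 11/2.
deg f ≤ 3 (via 1,1,1).
Match coefficients ⇒ f(k) = k*(k + 5)*(k + 10)/48.
Then R = B(k−1)f/C = k*(k + 5)*(k + 7)*(k + 10)/(24*(2*k + 11)), so s_k = R(k)·t_k = k*(-k - 10)/(12*(k**2 + 10*k + 24)).
Check: Δs_k = 2*(-2*k - 11)/(k**4 + 22*k**3 + 179*k**2 + 638*k + 840). ✓
Evaluate s at k=12 and k=3: -11/144 and -13/252; difference -25/1008.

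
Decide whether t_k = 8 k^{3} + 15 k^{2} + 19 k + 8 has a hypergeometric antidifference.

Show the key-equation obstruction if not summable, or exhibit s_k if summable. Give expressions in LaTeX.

The ratio is (8*k**3 + 39*k**2 + 73*k + 50)/(8*k**3 + 15*k**2 + 19*k + 8).
Take A(k)=1, B(k)=1, C(k)=k**3 + 15*k**2/8 + 19*k/8 + 1.
Need (1)·f(k+1) − (1)·f(k) = k**3 + 15*k**2/8 + 19*k/8 + 1.
d = 4 from the (0,0,3) case.
A polynomial solution: f(k) = k*(2*k**3 + k**2 + 4*k + 1)/8.
Certificate R = B(k−1)f/C = k*(2*k**3 + k**2 + 4*k + 1)/(8*k**3 + 15*k**2 + 19*k + 8) gives s_k = k*(2*k**3 + k**2 + 4*k + 1).
Δs = 8*k**3 + 15*k**2 + 19*k + 8, as required.

Yes. s_k = k \left(2 k^{3} + k^{2} + 4 k + 1\right).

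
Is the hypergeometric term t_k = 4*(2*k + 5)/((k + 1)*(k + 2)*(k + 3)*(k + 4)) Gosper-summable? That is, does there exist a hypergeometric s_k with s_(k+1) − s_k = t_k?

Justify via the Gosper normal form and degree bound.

The ratio is (k + 1)*(2*k + 7)/((k + 5)*(2*k + 5)).
Factor: A=k + 1; B=k + 5; C=k + 5/2.
Solve (k + 1)·f(k+1) − (k + 4)·f(k) = k + 5/2.
d = 3 from the (1,1,1) case.
Coefficient equations give f(k) = k*(k + 2)*(k + 4)/6.
R(k) = B(k−1)·f(k)/C(k) = k*(k + 2)*(k + 4)**2/(3*(2*k + 5)); s_k = R·t_k = 4*k*(k + 4)/(3*(k**2 + 4*k + 3)).
Verify: 4*(2*k + 5)/(k**4 + 10*k**3 + 35*k**2 + 50*k + 24) matches t_k.

Yes. s_k = 4*k*(k + 4)/(3*(k**2 + 4*k + 3)).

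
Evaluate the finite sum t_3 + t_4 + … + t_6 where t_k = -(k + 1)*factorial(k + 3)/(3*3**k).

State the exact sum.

Compute t_(k+1)/t_k: get (k + 2)*(k + 4)/(3*(k + 1)).
So A=k/3 + 4/3 and B=1, with C=k + 1.
Solve (k/3 + 4/3)·f(k+1) − (1)·f(k) = k + 1.
From deg A=1, deg B=0, deg C=1: d=0.
Solving with deg f ≤ 0: f(k) = 3.
So s_k = (B(k−1)f/C)·t_k = (3/(k + 1))·t_k = -factorial(k + 3)/3**k.
Δs = -(k + 1)*factorial(k + 3)/(3*3**k), as required.
Telescoping: Σ = s_(7) − s_(3) = -44800/27 − (-80/3) = -44080/27.

Σ = -44080/27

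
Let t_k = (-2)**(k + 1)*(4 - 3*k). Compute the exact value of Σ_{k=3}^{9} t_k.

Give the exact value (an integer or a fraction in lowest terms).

r(k) = 2*(1 - 3*k)/(3*k - 4) after simplifying.
Take A(k)=-2, B(k)=1, C(k)=k - 4/3.
Key eq: (-2)·f(k+1) = (1)·f(k) + (k - 4/3).
deg f ≤ 1 (via 0,0,1).
Match coefficients ⇒ f(k) = -(k - 2)/3.
Then R = B(k−1)f/C = -(k - 2)/(3*k - 4), so s_k = R(k)·t_k = (-2)**(k + 1)*(k - 2).
Δs = (-2)**(k + 1)*(4 - 3*k), as required.
Evaluate s at k=10 and k=3: -16384 and 16; difference -16400.

Σ = -16400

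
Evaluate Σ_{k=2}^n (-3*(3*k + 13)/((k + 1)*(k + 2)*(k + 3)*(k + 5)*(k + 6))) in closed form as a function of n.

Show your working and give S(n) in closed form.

S(n) = (-n**3 - 11*n**2 - 36*n + 48)/(28*(n**3 + 11*n**2 + 36*n + 36))

r(k) = (k + 1)*(k + 5)*(3*k + 16)/((k + 4)*(k + 7)*(3*k + 13)) after simplifying.
Normal form (A,B,C) = (k + 1, k + 7, k**2 + 25*k/3 + 52/3).
f must satisfy (k + 1)·f(k+1) − (k + 6)·f(k) = k**2 + 25*k/3 + 52/3.
Degrees (1,1,2) ⇒ d ≤ 5.
A polynomial solution: f(k) = k*(k + 3)*(k + 4)*(k**2 + 8*k + 17)/30.
So s_k = (B(k−1)f/C)·t_k = (k*(k + 3)*(k + 6)*(k**2 + 8*k + 17)/(10*(3*k + 13)))·t_k = 3*k*(-k**2 - 8*k - 17)/(10*(k**3 + 8*k**2 + 17*k + 10)).
Δs = 3*(-3*k - 13)/(k**5 + 17*k**4 + 107*k**3 + 307*k**2 + 396*k + 180), as required.
Evaluate: s_(n+1) = 3*(-n**3 - 11*n**2 - 36*n - 26)/(10*(n**3 + 11*n**2 + 36*n + 36)); subtract s_(2) = -37/140 ⇒ S(n) = (-n**3 - 11*n**2 - 36*n + 48)/(28*(n**3 + 11*n**2 + 36*n + 36)).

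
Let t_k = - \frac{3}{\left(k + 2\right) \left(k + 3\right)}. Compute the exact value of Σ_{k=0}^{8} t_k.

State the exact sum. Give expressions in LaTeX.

Step 1: r(k) = (k + 2)/(k + 4).
A = k + 2, B = k + 4, C = 1.
Solve (k + 2)·f(k+1) − (k + 3)·f(k) = 1.
Degrees (1,1,0) ⇒ d ≤ 1.
A polynomial solution: f(k) = k/2.
Get s_k = R·t_k = -3*k/(2*k + 4) with R(k) = B(k−1)f(k)/C(k) = k*(k + 3)/2.
Verify: -3/(k**2 + 5*k + 6) matches t_k.
Telescoping: Σ = s_(9) − s_(0) = -27/22 − (0) = -27/22.

Σ = -27/22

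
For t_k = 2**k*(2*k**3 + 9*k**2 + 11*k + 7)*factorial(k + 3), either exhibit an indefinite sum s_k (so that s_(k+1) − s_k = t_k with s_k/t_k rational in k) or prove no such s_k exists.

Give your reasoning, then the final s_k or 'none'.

s_k = 2**k*(k**2 - k + 1)*factorial(k + 3)

r(k) = 2*(2*k**4 + 23*k**3 + 95*k**2 + 169*k + 116)/(2*k**3 + 9*k**2 + 11*k + 7) after simplifying.
A = 2*k + 8, B = 1, C = k**3 + 9*k**2/2 + 11*k/2 + 7/2.
Solve (2*k + 8)·f(k+1) − (1)·f(k) = k**3 + 9*k**2/2 + 11*k/2 + 7/2.
Degrees (1,0,3) ⇒ d ≤ 2.
Match coefficients ⇒ f(k) = (k**2 - k + 1)/2.
Get s_k = R·t_k = 2**k*(k**2 - k + 1)*factorial(k + 3) with R(k) = B(k−1)f(k)/C(k) = (k**2 - k + 1)/(2*k**3 + 9*k**2 + 11*k + 7).
Check: Δs_k = 2**k*(2*k**3 + 9*k**2 + 11*k + 7)*factorial(k + 3). ✓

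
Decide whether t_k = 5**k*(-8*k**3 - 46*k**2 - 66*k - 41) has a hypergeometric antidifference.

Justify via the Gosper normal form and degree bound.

r(k) = 5*(8*k**3 + 70*k**2 + 182*k + 161)/(8*k**3 + 46*k**2 + 66*k + 41) after simplifying.
A = 5, B = 1, C = k**3 + 23*k**2/4 + 33*k/4 + 41/8.
Need (5)·f(k+1) − (1)·f(k) = k**3 + 23*k**2/4 + 33*k/4 + 41/8.
d = 3 from the (0,0,3) case.
Solving with deg f ≤ 3: f(k) = (2*k**3 + 4*k**2 - k + 4)/8.
R(k) = B(k−1)·f(k)/C(k) = (2*k**3 + 4*k**2 - k + 4)/(8*k**3 + 46*k**2 + 66*k + 41); s_k = R·t_k = 5**k*(-2*k**3 - 4*k**2 + k - 4).
Δs = 5**k*(-8*k**3 - 46*k**2 - 66*k - 41), as required.

Yes. s_k = 5**k*(-2*k**3 - 4*k**2 + k - 4).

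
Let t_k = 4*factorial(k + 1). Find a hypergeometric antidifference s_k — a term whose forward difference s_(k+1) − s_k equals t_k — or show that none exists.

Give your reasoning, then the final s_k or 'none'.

no hypergeometric antidifference exists

The ratio is k + 2.
A = k + 2, B = 1, C = 1.
Solve (k + 2)·f(k+1) − (1)·f(k) = 1.
From deg A=1, deg B=0, deg C=0: d=-1.
Bound -1 < 0, so the key equation has no polynomial solution.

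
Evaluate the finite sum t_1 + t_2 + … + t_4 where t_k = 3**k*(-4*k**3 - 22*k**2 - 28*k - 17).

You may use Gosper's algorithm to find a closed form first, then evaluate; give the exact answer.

Σ = -72636

The ratio is 3*(4*k**3 + 34*k**2 + 84*k + 71)/(4*k**3 + 22*k**2 + 28*k + 17).
Factor: A=3; B=1; C=k**3 + 11*k**2/2 + 7*k + 17/4.
Solve (3)·f(k+1) − (1)·f(k) = k**3 + 11*k**2/2 + 7*k + 17/4.
Degrees (0,0,3) ⇒ d ≤ 3.
Solving with deg f ≤ 3: f(k) = (2*k**3 + 2*k**2 - k + 4)/4.
Get s_k = R·t_k = 3**k*(-2*k**3 - 2*k**2 + k - 4) with R(k) = B(k−1)f(k)/C(k) = (2*k**3 + 2*k**2 - k + 4)/(4*k**3 + 22*k**2 + 28*k + 17).
Check: Δs_k = 3**k*(-4*k**3 - 22*k**2 - 28*k - 17). ✓
Sum = s_(5) − s_(1); s_(5) = -72657, s_(1) = -21 ⇒ -72636.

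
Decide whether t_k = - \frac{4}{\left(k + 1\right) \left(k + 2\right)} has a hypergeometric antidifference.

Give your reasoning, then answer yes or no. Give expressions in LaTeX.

Yes. s_k = - \frac{4 k}{k + 1}.

Step 1: r(k) = (k + 1)/(k + 3).
A = k + 1, B = k + 3, C = 1.
f must satisfy (k + 1)·f(k+1) − (k + 2)·f(k) = 1.
From deg A=1, deg B=1, deg C=0: d=1.
Solving with deg f ≤ 1: f(k) = k.
R(k) = B(k−1)·f(k)/C(k) = k*(k + 2); s_k = R·t_k = -4*k/(k + 1).
Verify: -4/(k**2 + 3*k + 2) matches t_k.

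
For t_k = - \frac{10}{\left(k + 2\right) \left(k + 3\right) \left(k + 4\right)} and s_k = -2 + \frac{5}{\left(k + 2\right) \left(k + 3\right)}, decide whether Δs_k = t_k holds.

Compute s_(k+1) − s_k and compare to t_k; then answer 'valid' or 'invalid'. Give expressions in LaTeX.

Valid: the claim telescopes to t_k.

s_(k+1) = -2 + 5/((k + 3)*(k + 4))
s_(k+1) − s_k = -10/(k**3 + 9*k**2 + 26*k + 24)
(s_(k+1) − s_k) − t_k = 0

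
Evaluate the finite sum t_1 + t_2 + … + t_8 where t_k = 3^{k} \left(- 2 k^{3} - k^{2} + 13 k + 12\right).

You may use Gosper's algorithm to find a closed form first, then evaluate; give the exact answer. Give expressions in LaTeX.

Σ = -8089728

Ratio r(k) = 3*(2*k**3 + 7*k**2 - 5*k - 22)/(2*k**3 + k**2 - 13*k - 12).
So A=3 and B=1, with C=k**3 + k**2/2 - 13*k/2 - 6.
Solve (3)·f(k+1) − (1)·f(k) = k**3 + k**2/2 - 13*k/2 - 6.
Bound: deg f ≤ 3.
Match coefficients ⇒ f(k) = (k**3 - 4*k**2 + k - 3)/2.
Certificate R = B(k−1)f/C = (k**3 - 4*k**2 + k - 3)/((k + 1)*(2*k**2 - k - 12)) gives s_k = 3**k*(-k**3 + 4*k**2 - k + 3).
Δs = 3**k*(-2*k**3 - k**2 + 13*k + 12), as required.
Evaluate s at k=9 and k=1: -8089713 and 15; difference -8089728.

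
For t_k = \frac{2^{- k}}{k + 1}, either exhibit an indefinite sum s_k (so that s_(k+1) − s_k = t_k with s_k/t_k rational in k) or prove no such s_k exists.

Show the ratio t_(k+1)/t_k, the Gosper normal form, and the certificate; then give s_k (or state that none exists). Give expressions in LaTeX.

none — t_k is not Gosper-summable

The ratio is (k + 1)/(2*(k + 2)).
Take A(k)=k/2 + 1/2, B(k)=k + 2, C(k)=1.
Key eq: (k/2 + 1/2)·f(k+1) = (k + 1)·f(k) + (1).
Degrees (1,1,0) ⇒ d ≤ -1.
Bound -1 < 0, so the key equation has no polynomial solution.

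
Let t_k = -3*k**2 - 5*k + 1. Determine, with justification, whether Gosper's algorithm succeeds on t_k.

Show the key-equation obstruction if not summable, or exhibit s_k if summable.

r(k) = (3*k**2 + 11*k + 7)/(3*k**2 + 5*k - 1) after simplifying.
Gosper form: A/B · C(k+1)/C(k) with A=1, B=1, C=k**2 + 5*k/3 - 1/3.
Solve (1)·f(k+1) − (1)·f(k) = k**2 + 5*k/3 - 1/3.
Bound: deg f ≤ 3.
Match coefficients ⇒ f(k) = k*(k**2 + k - 3)/3.
Then R = B(k−1)f/C = k*(k**2 + k - 3)/(3*k**2 + 5*k - 1), so s_k = R(k)·t_k = k*(-k**2 - k + 3).
Check: Δs_k = -3*k**2 - 5*k + 1. ✓

Yes. s_k = k*(-k**2 - k + 3).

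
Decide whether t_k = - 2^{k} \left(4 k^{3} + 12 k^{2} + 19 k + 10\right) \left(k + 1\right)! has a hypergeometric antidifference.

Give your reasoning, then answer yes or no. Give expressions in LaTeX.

Yes. s_k = - 2^{k} \left(2 k^{2} - k + 2\right) \left(k + 1\right)!.

The ratio is 2*(4*k**4 + 32*k**3 + 103*k**2 + 155*k + 90)/(4*k**3 + 12*k**2 + 19*k + 10).
Factor: A=2*k + 4; B=1; C=k**3 + 3*k**2 + 19*k/4 + 5/2.
f must satisfy (2*k + 4)·f(k+1) − (1)·f(k) = k**3 + 3*k**2 + 19*k/4 + 5/2.
deg f ≤ 2 (via 1,0,3).
Coefficient equations give f(k) = (2*k**2 - k + 2)/4.
Certificate R = B(k−1)f/C = (2*k**2 - k + 2)/(4*k**3 + 12*k**2 + 19*k + 10) gives s_k = -2**k*(2*k**2 - k + 2)*factorial(k + 1).
s_(k+1) − s_k = -2**k*(4*k**3 + 12*k**2 + 19*k + 10)*factorial(k + 1) = t_k.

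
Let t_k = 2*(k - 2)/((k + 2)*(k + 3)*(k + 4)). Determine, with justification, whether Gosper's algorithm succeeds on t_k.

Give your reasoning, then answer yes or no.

Yes. s_k = -2*k/((k + 2)*(k + 3)).

Step 1: r(k) = (k - 1)*(k + 2)/((k - 2)*(k + 5)).
Take A(k)=k + 2, B(k)=k + 5, C(k)=k - 2.
Set up (k + 2)·f(k+1) − (k + 4)·f(k) − (k - 2) = 0.
Degrees (1,1,1) ⇒ d ≤ 2.
Match coefficients ⇒ f(k) = -k.
Then R = B(k−1)f/C = -k*(k + 4)/(k - 2), so s_k = R(k)·t_k = -2*k/((k + 2)*(k + 3)).
Δs = 2*(k - 2)/(k**3 + 9*k**2 + 26*k + 24), as required.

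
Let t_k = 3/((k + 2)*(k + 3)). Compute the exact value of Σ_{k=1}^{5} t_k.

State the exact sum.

Σ = 5/8

Compute t_(k+1)/t_k: get (k + 2)/(k + 4).
So A=k + 2 and B=k + 4, with C=1.
Key eq: (k + 2)·f(k+1) = (k + 3)·f(k) + (1).
Degrees (1,1,0) ⇒ d ≤ 1.
Solving with deg f ≤ 1: f(k) = k/2.
Certificate R = B(k−1)f/C = k*(k + 3)/2 gives s_k = 3*k/(2*(k + 2)).
Verify: 3/(k**2 + 5*k + 6) matches t_k.
Telescoping: Σ = s_(6) − s_(1) = 9/8 − (1/2) = 5/8.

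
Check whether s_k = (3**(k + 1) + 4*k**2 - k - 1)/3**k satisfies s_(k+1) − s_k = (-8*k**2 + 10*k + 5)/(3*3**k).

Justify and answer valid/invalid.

valid; difference matches t_k

s_(k+1) = (9*3**k - k + 4*(k + 1)**2 - 2)/(3*3**k)
s_(k+1) − s_k = (-8*k**2 + 10*k + 5)/(3*3**k)
(s_(k+1) − s_k) − t_k = 0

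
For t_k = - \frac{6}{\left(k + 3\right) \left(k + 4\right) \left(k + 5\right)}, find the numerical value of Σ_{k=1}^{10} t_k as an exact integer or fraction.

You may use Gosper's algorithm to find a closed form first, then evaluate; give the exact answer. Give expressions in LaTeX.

r(k) = (k + 3)/(k + 6) after simplifying.
Factor: A=k + 3; B=k + 6; C=1.
Need (k + 3)·f(k+1) − (k + 5)·f(k) = 1.
d = 2 from the (1,1,0) case.
Coefficient equations give f(k) = k*(k + 7)/24.
So s_k = (B(k−1)f/C)·t_k = (k*(k + 5)*(k + 7)/24)·t_k = k*(-k - 7)/(4*(k + 3)*(k + 4)).
Verify: -6/(k**3 + 12*k**2 + 47*k + 60) matches t_k.
Sum = s_(11) − s_(1); s_(11) = -33/140, s_(1) = -1/10 ⇒ -19/140.

Σ = -19/140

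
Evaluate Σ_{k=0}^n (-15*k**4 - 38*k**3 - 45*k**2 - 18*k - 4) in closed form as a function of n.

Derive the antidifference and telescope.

t_(k+1)/t_k = (15*k**4 + 98*k**3 + 249*k**2 + 282*k + 120)/(15*k**4 + 38*k**3 + 45*k**2 + 18*k + 4).
Gosper form: A/B · C(k+1)/C(k) with A=1, B=1, C=k**4 + 38*k**3/15 + 3*k**2 + 6*k/5 + 4/15.
Key eq: (1)·f(k+1) = (1)·f(k) + (k**4 + 38*k**3/15 + 3*k**2 + 6*k/5 + 4/15).
Bound: deg f ≤ 5.
Coefficient equations give f(k) = k*(3*k**4 + 2*k**3 + k**2 - 4*k + 2)/15.
Then R = B(k−1)f/C = k*(3*k**4 + 2*k**3 + k**2 - 4*k + 2)/(15*k**4 + 38*k**3 + 45*k**2 + 18*k + 4), so s_k = R(k)·t_k = k*(-3*k**4 - 2*k**3 - k**2 + 4*k - 2).
Δs = -15*k**4 - 38*k**3 - 45*k**2 - 18*k - 4, as required.
Telescope: S(n) = s_(n+1) − s_(0) = -3*n**5 - 17*n**4 - 39*n**3 - 41*n**2 - 20*n - 4 − (0) = -3*n**5 - 17*n**4 - 39*n**3 - 41*n**2 - 20*n - 4.

S(n) = -3*n**5 - 17*n**4 - 39*n**3 - 41*n**2 - 20*n - 4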